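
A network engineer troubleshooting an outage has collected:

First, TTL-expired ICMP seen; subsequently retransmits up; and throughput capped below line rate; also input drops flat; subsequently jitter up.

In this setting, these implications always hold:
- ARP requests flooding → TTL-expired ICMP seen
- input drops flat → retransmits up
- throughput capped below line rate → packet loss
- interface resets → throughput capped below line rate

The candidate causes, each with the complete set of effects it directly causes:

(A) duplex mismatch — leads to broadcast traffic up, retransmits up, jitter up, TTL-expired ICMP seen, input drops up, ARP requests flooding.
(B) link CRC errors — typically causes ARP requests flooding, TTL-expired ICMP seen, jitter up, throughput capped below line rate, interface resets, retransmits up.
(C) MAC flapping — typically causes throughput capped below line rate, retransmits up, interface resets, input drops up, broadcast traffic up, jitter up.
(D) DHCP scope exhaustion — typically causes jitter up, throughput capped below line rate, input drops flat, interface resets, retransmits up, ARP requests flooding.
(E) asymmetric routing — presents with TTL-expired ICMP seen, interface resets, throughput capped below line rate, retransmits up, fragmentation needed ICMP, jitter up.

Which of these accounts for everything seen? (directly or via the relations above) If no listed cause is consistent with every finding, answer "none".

D

Testing each hypothesis:
(A) duplex mismatch — TTL-expired ICMP seen match; retransmits up match; throughput capped below line rate miss; input drops flat miss; jitter up match
(B) link CRC errors — TTL-expired ICMP seen match; retransmits up match; throughput capped below line rate match; input drops flat miss; jitter up match
(C) MAC flapping — fails on TTL-expired ICMP seen, input drops flat (predicts input drops up, not input drops flat)
(D) DHCP scope exhaustion — accounts for every observation (TTL-expired ICMP seen via ARP requests flooding → TTL-expired ICMP seen)
(E) asymmetric routing — TTL-expired ICMP seen match; retransmits up match; throughput capped below line rate match; input drops flat miss; jitter up match
Only (D) is consistent with every observation.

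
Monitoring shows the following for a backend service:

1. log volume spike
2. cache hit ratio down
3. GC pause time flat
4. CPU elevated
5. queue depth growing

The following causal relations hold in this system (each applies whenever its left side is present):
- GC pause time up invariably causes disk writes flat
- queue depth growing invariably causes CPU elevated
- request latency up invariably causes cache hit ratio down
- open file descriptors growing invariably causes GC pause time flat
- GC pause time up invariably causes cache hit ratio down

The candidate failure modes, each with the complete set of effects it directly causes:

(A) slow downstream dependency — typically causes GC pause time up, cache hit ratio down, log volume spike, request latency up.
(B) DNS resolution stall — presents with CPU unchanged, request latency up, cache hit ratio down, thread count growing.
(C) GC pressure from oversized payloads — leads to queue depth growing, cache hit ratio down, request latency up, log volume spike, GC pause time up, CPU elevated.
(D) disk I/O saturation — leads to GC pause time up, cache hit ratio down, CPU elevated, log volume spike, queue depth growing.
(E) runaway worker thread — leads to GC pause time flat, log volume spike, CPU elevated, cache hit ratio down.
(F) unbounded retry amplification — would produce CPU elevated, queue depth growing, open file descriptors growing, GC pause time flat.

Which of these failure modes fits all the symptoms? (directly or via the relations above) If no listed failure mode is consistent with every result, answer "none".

Per-candidate check:
(A) slow downstream dependency — log volume spike +; cache hit ratio down +; GC pause time flat -; CPU elevated -; queue depth growing -
(B) DNS resolution stall — fails on log volume spike, GC pause time flat, CPU elevated, queue depth growing (predicts CPU unchanged, not CPU elevated)
(C) GC pressure from oversized payloads — fails on GC pause time flat (predicts GC pause time up, not GC pause time flat)
(D) disk I/O saturation — fails on GC pause time flat (predicts GC pause time up, not GC pause time flat)
(E) runaway worker thread — log volume spike +; cache hit ratio down +; GC pause time flat +; CPU elevated +; queue depth growing -
(F) unbounded retry amplification — log volume spike -; cache hit ratio down -; GC pause time flat +; CPU elevated +; queue depth growing +
None of the listed candidates fits everything.

none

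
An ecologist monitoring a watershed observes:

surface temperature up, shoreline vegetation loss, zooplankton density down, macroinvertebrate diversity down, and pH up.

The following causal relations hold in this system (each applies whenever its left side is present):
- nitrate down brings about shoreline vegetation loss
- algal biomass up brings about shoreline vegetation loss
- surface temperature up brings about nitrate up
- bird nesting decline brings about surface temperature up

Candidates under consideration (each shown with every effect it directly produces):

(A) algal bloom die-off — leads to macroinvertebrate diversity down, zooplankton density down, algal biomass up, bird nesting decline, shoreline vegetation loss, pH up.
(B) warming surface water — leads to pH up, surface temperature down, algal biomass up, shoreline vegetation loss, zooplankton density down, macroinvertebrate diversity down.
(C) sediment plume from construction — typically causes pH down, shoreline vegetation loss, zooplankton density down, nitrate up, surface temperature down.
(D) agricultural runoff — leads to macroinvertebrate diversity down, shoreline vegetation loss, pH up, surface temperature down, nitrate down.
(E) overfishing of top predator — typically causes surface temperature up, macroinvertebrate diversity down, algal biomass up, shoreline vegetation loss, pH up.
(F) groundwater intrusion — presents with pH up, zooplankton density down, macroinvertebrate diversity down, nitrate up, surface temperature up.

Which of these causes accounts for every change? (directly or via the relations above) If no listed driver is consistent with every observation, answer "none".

A

For each candidate, compare predicted effects to what was observed:
(A) algal bloom die-off — surface temperature up yes (by bird nesting decline → surface temperature up); shoreline vegetation loss yes; zooplankton density down yes; macroinvertebrate diversity down yes; pH up yes
(B) warming surface water — surface temperature up NO; shoreline vegetation loss yes; zooplankton density down yes; macroinvertebrate diversity down yes; pH up yes
(C) sediment plume from construction — fails on surface temperature up, macroinvertebrate diversity down, pH up (predicts surface temperature down, not surface temperature up; predicts pH down, not pH up)
(D) agricultural runoff — fails on surface temperature up, zooplankton density down (predicts surface temperature down, not surface temperature up)
(E) overfishing of top predator — does not account for zooplankton density down
(F) groundwater intrusion — does not account for shoreline vegetation loss
Only (A) is consistent with every observation.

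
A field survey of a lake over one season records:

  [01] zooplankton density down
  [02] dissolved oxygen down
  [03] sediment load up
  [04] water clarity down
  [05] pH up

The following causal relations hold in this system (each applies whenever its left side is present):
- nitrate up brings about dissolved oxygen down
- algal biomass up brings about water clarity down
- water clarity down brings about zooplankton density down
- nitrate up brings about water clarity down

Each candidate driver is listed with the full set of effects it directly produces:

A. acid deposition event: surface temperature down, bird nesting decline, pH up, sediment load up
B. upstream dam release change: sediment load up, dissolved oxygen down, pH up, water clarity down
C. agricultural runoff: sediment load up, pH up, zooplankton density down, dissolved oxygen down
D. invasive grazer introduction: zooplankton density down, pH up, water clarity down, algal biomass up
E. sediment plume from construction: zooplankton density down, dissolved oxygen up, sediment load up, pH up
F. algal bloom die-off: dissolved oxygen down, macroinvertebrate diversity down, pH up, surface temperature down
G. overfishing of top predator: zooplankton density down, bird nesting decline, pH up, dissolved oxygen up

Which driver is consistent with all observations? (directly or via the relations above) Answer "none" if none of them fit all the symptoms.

Testing each hypothesis:
(A) acid deposition event — zooplankton density down ✗; dissolved oxygen down ✗; sediment load up ✓; water clarity down ✗; pH up ✓
(B) upstream dam release change — zooplankton density down ✓ (via water clarity down → zooplankton density down); dissolved oxygen down ✓; sediment load up ✓; water clarity down ✓; pH up ✓
(C) agricultural runoff — does not account for water clarity down
(D) invasive grazer introduction — zooplankton density down ✓; dissolved oxygen down ✗; sediment load up ✗; water clarity down ✓; pH up ✓
(E) sediment plume from construction — zooplankton density down ✓; dissolved oxygen down ✗; sediment load up ✓; water clarity down ✗; pH up ✓
(F) algal bloom die-off — does not account for zooplankton density down, sediment load up, water clarity down
(G) overfishing of top predator — zooplankton density down ✓; dissolved oxygen down ✗; sediment load up ✗; water clarity down ✗; pH up ✓
(B) alone accounts for all the evidence.

B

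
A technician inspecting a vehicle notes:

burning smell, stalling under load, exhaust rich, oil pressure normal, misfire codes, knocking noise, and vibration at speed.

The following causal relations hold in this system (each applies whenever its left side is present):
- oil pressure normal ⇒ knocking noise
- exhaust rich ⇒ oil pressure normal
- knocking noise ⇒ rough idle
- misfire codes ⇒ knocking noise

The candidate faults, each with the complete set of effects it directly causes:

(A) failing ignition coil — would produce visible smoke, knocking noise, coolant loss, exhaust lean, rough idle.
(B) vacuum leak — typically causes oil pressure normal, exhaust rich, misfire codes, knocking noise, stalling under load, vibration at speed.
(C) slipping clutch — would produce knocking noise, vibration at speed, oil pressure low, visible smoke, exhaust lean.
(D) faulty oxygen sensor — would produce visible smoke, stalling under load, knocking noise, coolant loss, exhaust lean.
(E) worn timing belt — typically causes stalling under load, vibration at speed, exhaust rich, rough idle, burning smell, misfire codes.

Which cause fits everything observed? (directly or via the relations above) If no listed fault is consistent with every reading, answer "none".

E

Checking each candidate against the observations:
(A) failing ignition coil — burning smell miss; stalling under load miss; exhaust rich miss; oil pressure normal miss; misfire codes miss; knocking noise match; vibration at speed miss
(B) vacuum leak — burning smell miss; stalling under load match; exhaust rich match; oil pressure normal match; misfire codes match; knocking noise match; vibration at speed match
(C) slipping clutch — burning smell miss; stalling under load miss; exhaust rich miss; oil pressure normal miss; misfire codes miss; knocking noise match; vibration at speed match
(D) faulty oxygen sensor — burning smell miss; stalling under load match; exhaust rich miss; oil pressure normal miss; misfire codes miss; knocking noise match; vibration at speed miss
(E) worn timing belt — burning smell match; stalling under load match; exhaust rich match; oil pressure normal match (via exhaust rich → oil pressure normal); misfire codes match; knocking noise match (via misfire codes → knocking noise); vibration at speed match
(E) alone accounts for all the evidence.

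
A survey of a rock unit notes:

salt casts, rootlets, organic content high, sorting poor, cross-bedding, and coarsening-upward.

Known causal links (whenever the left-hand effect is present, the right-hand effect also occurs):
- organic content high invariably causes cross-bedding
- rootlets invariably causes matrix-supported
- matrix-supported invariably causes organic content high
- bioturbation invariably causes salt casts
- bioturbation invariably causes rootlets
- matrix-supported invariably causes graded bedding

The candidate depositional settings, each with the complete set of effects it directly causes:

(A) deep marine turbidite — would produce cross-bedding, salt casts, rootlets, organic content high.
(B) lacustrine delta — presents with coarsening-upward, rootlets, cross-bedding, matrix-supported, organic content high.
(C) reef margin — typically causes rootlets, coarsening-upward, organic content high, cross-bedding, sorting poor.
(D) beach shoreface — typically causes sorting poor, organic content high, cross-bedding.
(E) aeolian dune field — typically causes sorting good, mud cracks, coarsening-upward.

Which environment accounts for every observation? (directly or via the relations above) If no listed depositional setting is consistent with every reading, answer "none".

Per-candidate check:
(A) deep marine turbidite — does not account for sorting poor, coarsening-upward
(B) lacustrine delta — salt casts -; rootlets +; organic content high +; sorting poor -; cross-bedding +; coarsening-upward +
(C) reef margin — salt casts -; rootlets +; organic content high +; sorting poor +; cross-bedding +; coarsening-upward +
(D) beach shoreface — does not account for salt casts, rootlets, coarsening-upward
(E) aeolian dune field — fails on salt casts, rootlets, organic content high, sorting poor, cross-bedding (predicts sorting good, not sorting poor)
No candidate is consistent with all observations.

none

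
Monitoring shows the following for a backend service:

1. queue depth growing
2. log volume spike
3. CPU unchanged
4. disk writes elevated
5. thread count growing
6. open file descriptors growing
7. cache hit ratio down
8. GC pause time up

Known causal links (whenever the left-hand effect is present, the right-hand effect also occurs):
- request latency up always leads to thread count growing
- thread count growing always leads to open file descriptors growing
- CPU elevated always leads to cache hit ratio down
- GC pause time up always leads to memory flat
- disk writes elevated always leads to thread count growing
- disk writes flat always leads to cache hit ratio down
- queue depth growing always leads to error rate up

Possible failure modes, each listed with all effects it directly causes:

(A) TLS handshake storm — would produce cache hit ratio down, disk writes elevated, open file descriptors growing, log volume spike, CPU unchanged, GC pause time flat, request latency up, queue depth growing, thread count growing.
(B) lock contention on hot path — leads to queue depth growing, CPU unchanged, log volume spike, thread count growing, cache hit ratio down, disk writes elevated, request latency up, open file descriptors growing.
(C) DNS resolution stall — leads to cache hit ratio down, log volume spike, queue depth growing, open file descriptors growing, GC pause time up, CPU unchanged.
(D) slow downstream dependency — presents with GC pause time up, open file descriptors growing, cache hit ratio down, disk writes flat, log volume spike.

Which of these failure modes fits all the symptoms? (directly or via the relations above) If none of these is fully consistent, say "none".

Per-candidate check:
(A) TLS handshake storm — queue depth growing match; log volume spike match; CPU unchanged match; disk writes elevated match; thread count growing match; open file descriptors growing match; cache hit ratio down match; GC pause time up miss
(B) lock contention on hot path — does not account for GC pause time up
(C) DNS resolution stall — queue depth growing match; log volume spike match; CPU unchanged match; disk writes elevated miss; thread count growing miss; open file descriptors growing match; cache hit ratio down match; GC pause time up match
(D) slow downstream dependency — fails on queue depth growing, CPU unchanged, disk writes elevated, thread count growing (predicts disk writes flat, not disk writes elevated)
Every candidate fails on at least one observation.

none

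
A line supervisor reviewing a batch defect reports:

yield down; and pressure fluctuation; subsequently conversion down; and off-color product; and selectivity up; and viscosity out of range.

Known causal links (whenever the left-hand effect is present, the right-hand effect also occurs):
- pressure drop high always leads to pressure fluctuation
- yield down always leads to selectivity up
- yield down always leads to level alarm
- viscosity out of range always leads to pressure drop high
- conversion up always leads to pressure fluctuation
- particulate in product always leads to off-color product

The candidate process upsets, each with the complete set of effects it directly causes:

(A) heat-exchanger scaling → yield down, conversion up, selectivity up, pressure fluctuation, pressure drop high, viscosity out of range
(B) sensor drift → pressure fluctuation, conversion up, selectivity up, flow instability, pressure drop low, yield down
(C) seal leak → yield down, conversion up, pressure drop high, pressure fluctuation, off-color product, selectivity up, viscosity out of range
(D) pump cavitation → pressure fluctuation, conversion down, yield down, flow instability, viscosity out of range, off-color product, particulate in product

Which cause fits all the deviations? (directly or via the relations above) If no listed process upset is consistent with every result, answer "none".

D

Per-candidate check:
(A) heat-exchanger scaling — yield down ✓; pressure fluctuation ✓; conversion down ✗; off-color product ✗; selectivity up ✓; viscosity out of range ✓
(B) sensor drift — fails on conversion down, off-color product, viscosity out of range (predicts conversion up, not conversion down)
(C) seal leak — yield down ✓; pressure fluctuation ✓; conversion down ✗; off-color product ✓; selectivity up ✓; viscosity out of range ✓
(D) pump cavitation — accounts for every observation (selectivity up via yield down → selectivity up)
Only (D) is consistent with every observation.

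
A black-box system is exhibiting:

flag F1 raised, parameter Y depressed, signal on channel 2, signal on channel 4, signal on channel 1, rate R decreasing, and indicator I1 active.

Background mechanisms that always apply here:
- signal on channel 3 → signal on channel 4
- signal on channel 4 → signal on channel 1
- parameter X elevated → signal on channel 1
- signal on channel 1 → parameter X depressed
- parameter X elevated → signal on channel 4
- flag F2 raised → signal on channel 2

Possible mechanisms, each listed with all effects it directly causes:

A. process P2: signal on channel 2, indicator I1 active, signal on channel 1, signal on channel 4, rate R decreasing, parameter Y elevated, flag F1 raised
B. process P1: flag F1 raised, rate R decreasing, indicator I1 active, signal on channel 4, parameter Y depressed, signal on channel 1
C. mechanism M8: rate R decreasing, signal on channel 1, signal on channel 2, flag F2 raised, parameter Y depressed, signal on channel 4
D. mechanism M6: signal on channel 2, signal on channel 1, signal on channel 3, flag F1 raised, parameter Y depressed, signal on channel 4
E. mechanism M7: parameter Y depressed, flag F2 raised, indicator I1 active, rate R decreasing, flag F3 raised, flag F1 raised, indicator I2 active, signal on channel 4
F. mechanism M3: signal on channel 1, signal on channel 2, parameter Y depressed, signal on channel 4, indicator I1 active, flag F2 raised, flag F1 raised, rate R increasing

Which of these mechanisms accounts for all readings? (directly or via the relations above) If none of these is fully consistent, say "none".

E

Testing each hypothesis:
(A) process P2 — fails on parameter Y depressed (predicts parameter Y elevated, not parameter Y depressed)
(B) process P1 — does not account for signal on channel 2
(C) mechanism M8 — flag F1 raised -; parameter Y depressed +; signal on channel 2 +; signal on channel 4 +; signal on channel 1 +; rate R decreasing +; indicator I1 active -
(D) mechanism M6 — does not account for rate R decreasing, indicator I1 active
(E) mechanism M7 — flag F1 raised +; parameter Y depressed +; signal on channel 2 + (by flag F2 raised → signal on channel 2); signal on channel 4 +; signal on channel 1 + (by signal on channel 4 → signal on channel 1); rate R decreasing +; indicator I1 active +
(F) mechanism M3 — flag F1 raised +; parameter Y depressed +; signal on channel 2 +; signal on channel 4 +; signal on channel 1 +; rate R decreasing -; indicator I1 active +
Only (E) is consistent with every observation.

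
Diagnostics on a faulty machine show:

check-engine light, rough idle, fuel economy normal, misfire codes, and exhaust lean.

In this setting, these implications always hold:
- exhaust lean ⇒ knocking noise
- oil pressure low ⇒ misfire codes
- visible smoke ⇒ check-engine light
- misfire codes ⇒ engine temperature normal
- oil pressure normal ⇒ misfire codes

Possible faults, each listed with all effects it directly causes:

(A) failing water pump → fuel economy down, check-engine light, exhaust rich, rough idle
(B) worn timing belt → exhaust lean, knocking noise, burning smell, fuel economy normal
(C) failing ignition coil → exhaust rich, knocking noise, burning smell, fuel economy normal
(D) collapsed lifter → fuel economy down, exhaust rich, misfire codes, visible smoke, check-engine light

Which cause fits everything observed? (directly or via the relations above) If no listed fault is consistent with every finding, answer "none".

For each candidate, compare predicted effects to what was observed:
(A) failing water pump — fails on fuel economy normal, misfire codes, exhaust lean (predicts fuel economy down, not fuel economy normal; predicts exhaust rich, not exhaust lean)
(B) worn timing belt — does not account for check-engine light, rough idle, misfire codes
(C) failing ignition coil — check-engine light -; rough idle -; fuel economy normal +; misfire codes -; exhaust lean -
(D) collapsed lifter — fails on rough idle, fuel economy normal, exhaust lean (predicts fuel economy down, not fuel economy normal; predicts exhaust rich, not exhaust lean)
Every candidate fails on at least one observation.

none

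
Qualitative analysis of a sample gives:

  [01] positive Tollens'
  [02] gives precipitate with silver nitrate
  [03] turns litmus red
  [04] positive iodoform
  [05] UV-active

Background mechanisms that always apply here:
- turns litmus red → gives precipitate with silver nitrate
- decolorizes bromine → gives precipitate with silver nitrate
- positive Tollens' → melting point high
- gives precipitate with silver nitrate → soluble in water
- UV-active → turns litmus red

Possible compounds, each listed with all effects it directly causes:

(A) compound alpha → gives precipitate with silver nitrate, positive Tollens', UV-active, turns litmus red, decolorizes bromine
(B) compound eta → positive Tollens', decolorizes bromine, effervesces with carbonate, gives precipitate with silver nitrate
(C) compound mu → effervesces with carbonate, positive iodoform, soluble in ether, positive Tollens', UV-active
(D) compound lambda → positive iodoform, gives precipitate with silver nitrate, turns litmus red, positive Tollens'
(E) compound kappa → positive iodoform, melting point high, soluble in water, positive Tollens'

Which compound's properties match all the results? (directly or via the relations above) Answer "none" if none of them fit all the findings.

Checking each candidate against the observations:
(A) compound alpha — positive Tollens' ✓; gives precipitate with silver nitrate ✓; turns litmus red ✓; positive iodoform ✗; UV-active ✓
(B) compound eta — positive Tollens' ✓; gives precipitate with silver nitrate ✓; turns litmus red ✗; positive iodoform ✗; UV-active ✗
(C) compound mu — positive Tollens' ✓; gives precipitate with silver nitrate ✓ (by UV-active → turns litmus red → gives precipitate with silver nitrate); turns litmus red ✓ (by UV-active → turns litmus red); positive iodoform ✓; UV-active ✓
(D) compound lambda — positive Tollens' ✓; gives precipitate with silver nitrate ✓; turns litmus red ✓; positive iodoform ✓; UV-active ✗
(E) compound kappa — does not account for gives precipitate with silver nitrate, turns litmus red, UV-active
(C) is the only candidate with no mismatches.

C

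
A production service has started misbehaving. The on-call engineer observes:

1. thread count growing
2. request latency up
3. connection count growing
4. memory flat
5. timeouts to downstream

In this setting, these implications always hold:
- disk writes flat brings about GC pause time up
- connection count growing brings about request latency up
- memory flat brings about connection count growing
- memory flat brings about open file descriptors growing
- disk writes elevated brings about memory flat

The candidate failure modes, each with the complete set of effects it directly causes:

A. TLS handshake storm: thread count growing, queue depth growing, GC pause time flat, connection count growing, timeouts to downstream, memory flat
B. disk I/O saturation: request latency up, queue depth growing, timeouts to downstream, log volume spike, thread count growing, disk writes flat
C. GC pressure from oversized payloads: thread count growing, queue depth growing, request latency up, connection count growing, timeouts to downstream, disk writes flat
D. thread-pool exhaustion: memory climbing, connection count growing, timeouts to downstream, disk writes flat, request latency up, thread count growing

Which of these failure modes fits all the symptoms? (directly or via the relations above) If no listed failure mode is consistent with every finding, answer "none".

A

Per-candidate check:
(A) TLS handshake storm — thread count growing yes; request latency up yes (by connection count growing → request latency up); connection count growing yes; memory flat yes; timeouts to downstream yes
(B) disk I/O saturation — thread count growing yes; request latency up yes; connection count growing NO; memory flat NO; timeouts to downstream yes
(C) GC pressure from oversized payloads — thread count growing yes; request latency up yes; connection count growing yes; memory flat NO; timeouts to downstream yes
(D) thread-pool exhaustion — thread count growing yes; request latency up yes; connection count growing yes; memory flat NO; timeouts to downstream yes
Only (A) is consistent with every observation.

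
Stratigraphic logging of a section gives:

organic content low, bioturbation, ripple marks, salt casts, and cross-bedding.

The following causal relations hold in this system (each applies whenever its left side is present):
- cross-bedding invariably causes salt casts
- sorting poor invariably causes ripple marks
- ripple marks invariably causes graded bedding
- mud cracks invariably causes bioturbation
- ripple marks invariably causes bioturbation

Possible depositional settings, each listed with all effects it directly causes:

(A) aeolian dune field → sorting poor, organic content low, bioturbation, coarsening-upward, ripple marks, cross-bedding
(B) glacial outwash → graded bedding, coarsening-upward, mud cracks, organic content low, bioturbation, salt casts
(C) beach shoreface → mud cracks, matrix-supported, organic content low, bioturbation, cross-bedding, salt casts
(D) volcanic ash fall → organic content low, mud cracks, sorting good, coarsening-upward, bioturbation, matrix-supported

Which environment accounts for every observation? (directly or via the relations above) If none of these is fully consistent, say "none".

For each candidate, compare predicted effects to what was observed:
(A) aeolian dune field — accounts for every observation (salt casts by cross-bedding → salt casts)
(B) glacial outwash — organic content low match; bioturbation match; ripple marks miss; salt casts match; cross-bedding miss
(C) beach shoreface — does not account for ripple marks
(D) volcanic ash fall — organic content low match; bioturbation match; ripple marks miss; salt casts miss; cross-bedding miss
(A) is the only candidate with no mismatches.

A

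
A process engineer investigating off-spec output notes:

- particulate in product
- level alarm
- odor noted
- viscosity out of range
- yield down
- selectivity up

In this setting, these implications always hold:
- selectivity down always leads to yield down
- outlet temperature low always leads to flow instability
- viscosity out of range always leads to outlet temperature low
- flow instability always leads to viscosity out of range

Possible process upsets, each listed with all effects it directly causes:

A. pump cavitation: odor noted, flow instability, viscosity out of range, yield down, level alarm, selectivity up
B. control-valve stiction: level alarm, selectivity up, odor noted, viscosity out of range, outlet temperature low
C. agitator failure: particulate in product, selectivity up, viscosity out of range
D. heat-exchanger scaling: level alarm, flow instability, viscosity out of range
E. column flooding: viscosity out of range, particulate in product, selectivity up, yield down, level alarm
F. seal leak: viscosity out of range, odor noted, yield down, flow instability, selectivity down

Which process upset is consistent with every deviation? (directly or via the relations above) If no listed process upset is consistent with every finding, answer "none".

For each candidate, compare predicted effects to what was observed:
(A) pump cavitation — does not account for particulate in product
(B) control-valve stiction — does not account for particulate in product, yield down
(C) agitator failure — particulate in product ✓; level alarm ✗; odor noted ✗; viscosity out of range ✓; yield down ✗; selectivity up ✓
(D) heat-exchanger scaling — particulate in product ✗; level alarm ✓; odor noted ✗; viscosity out of range ✓; yield down ✗; selectivity up ✗
(E) column flooding — particulate in product ✓; level alarm ✓; odor noted ✗; viscosity out of range ✓; yield down ✓; selectivity up ✓
(F) seal leak — fails on particulate in product, level alarm, selectivity up (predicts selectivity down, not selectivity up)
No candidate is consistent with all observations.

none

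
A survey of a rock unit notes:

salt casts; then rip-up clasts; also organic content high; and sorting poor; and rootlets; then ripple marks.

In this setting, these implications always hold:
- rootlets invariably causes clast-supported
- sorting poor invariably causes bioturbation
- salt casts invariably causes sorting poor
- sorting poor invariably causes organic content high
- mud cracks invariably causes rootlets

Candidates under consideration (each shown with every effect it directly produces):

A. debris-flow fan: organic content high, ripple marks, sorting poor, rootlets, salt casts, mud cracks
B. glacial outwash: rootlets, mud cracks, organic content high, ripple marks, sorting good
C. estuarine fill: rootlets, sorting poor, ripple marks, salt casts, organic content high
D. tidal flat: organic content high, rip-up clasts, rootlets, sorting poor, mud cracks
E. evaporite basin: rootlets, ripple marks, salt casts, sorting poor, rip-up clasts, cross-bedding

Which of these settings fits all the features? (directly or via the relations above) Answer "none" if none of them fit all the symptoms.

E

Checking each candidate against the observations:
(A) debris-flow fan — salt casts ✓; rip-up clasts ✗; organic content high ✓; sorting poor ✓; rootlets ✓; ripple marks ✓
(B) glacial outwash — salt casts ✗; rip-up clasts ✗; organic content high ✓; sorting poor ✗; rootlets ✓; ripple marks ✓
(C) estuarine fill — salt casts ✓; rip-up clasts ✗; organic content high ✓; sorting poor ✓; rootlets ✓; ripple marks ✓
(D) tidal flat — salt casts ✗; rip-up clasts ✓; organic content high ✓; sorting poor ✓; rootlets ✓; ripple marks ✗
(E) evaporite basin — salt casts ✓; rip-up clasts ✓; organic content high ✓ (by sorting poor → organic content high); sorting poor ✓; rootlets ✓; ripple marks ✓
(E) is the only candidate with no mismatches.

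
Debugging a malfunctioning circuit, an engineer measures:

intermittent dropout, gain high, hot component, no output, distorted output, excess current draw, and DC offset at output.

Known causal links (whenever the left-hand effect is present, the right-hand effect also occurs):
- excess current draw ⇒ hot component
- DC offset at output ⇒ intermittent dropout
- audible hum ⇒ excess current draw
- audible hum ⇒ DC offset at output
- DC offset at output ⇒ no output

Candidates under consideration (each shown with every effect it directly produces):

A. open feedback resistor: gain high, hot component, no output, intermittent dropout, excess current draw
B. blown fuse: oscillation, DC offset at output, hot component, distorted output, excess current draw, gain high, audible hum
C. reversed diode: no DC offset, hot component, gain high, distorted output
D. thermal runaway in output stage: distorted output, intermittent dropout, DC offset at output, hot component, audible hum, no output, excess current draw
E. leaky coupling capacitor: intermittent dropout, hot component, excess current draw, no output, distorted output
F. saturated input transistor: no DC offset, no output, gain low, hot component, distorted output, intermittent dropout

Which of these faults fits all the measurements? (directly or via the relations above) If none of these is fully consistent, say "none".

B

For each candidate, compare predicted effects to what was observed:
(A) open feedback resistor — does not account for distorted output, DC offset at output
(B) blown fuse — intermittent dropout + (via DC offset at output → intermittent dropout); gain high +; hot component +; no output + (via DC offset at output → no output); distorted output +; excess current draw +; DC offset at output +
(C) reversed diode — intermittent dropout -; gain high +; hot component +; no output -; distorted output +; excess current draw -; DC offset at output -
(D) thermal runaway in output stage — does not account for gain high
(E) leaky coupling capacitor — intermittent dropout +; gain high -; hot component +; no output +; distorted output +; excess current draw +; DC offset at output -
(F) saturated input transistor — intermittent dropout +; gain high -; hot component +; no output +; distorted output +; excess current draw -; DC offset at output -
Only (B) is consistent with every observation.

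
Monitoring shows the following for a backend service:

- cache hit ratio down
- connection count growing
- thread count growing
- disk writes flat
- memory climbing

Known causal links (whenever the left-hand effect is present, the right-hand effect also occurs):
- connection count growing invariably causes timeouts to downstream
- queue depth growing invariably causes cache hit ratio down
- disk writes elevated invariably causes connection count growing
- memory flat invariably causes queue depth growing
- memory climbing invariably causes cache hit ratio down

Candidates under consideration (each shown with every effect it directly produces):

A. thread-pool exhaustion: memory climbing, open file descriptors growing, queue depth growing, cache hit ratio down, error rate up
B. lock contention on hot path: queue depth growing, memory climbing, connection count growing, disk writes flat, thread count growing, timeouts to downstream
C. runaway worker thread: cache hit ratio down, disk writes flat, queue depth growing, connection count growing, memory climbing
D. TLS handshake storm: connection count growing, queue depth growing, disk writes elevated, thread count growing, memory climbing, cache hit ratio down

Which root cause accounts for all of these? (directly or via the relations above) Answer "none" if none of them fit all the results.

B

Checking each candidate against the observations:
(A) thread-pool exhaustion — cache hit ratio down +; connection count growing -; thread count growing -; disk writes flat -; memory climbing +
(B) lock contention on hot path — cache hit ratio down + (by queue depth growing → cache hit ratio down); connection count growing +; thread count growing +; disk writes flat +; memory climbing +
(C) runaway worker thread — cache hit ratio down +; connection count growing +; thread count growing -; disk writes flat +; memory climbing +
(D) TLS handshake storm — fails on disk writes flat (predicts disk writes elevated, not disk writes flat)
Only (B) is consistent with every observation.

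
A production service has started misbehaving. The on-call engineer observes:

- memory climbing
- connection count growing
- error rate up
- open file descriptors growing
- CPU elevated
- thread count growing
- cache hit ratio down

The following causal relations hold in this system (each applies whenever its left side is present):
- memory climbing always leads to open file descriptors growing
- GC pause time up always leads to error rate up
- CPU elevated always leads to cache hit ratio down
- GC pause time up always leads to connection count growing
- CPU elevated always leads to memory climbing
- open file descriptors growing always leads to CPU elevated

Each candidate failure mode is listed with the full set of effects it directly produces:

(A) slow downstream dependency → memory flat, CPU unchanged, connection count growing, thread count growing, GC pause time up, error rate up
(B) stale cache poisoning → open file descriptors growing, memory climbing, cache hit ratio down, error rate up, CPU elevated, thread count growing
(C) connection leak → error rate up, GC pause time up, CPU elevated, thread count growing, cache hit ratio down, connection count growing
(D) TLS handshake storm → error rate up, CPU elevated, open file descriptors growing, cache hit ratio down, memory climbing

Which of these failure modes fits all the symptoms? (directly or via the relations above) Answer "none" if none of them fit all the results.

C

For each candidate, compare predicted effects to what was observed:
(A) slow downstream dependency — fails on memory climbing, open file descriptors growing, CPU elevated, cache hit ratio down (predicts memory flat, not memory climbing; predicts CPU unchanged, not CPU elevated)
(B) stale cache poisoning — memory climbing +; connection count growing -; error rate up +; open file descriptors growing +; CPU elevated +; thread count growing +; cache hit ratio down +
(C) connection leak — memory climbing + (via CPU elevated → memory climbing); connection count growing +; error rate up +; open file descriptors growing + (via CPU elevated → memory climbing → open file descriptors growing); CPU elevated +; thread count growing +; cache hit ratio down +
(D) TLS handshake storm — memory climbing +; connection count growing -; error rate up +; open file descriptors growing +; CPU elevated +; thread count growing -; cache hit ratio down +
(C) alone accounts for all the evidence.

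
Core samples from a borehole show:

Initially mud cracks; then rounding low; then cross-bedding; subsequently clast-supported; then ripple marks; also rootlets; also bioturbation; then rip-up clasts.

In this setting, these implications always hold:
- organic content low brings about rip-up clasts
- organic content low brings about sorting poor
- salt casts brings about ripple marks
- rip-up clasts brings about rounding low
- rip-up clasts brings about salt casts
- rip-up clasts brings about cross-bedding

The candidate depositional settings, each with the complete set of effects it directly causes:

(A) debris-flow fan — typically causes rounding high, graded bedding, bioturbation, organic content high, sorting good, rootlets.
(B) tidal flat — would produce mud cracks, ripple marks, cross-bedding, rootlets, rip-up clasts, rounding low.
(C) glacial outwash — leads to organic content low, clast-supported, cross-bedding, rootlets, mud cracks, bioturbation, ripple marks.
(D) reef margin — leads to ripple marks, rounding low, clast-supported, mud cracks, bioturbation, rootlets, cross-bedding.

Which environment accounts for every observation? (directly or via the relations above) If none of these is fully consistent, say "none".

C

Checking each candidate against the observations:
(A) debris-flow fan — mud cracks miss; rounding low miss; cross-bedding miss; clast-supported miss; ripple marks miss; rootlets match; bioturbation match; rip-up clasts miss
(B) tidal flat — does not account for clast-supported, bioturbation
(C) glacial outwash — accounts for every observation (rounding low via organic content low → rip-up clasts → rounding low)
(D) reef margin — mud cracks match; rounding low match; cross-bedding match; clast-supported match; ripple marks match; rootlets match; bioturbation match; rip-up clasts miss
(C) alone accounts for all the evidence.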